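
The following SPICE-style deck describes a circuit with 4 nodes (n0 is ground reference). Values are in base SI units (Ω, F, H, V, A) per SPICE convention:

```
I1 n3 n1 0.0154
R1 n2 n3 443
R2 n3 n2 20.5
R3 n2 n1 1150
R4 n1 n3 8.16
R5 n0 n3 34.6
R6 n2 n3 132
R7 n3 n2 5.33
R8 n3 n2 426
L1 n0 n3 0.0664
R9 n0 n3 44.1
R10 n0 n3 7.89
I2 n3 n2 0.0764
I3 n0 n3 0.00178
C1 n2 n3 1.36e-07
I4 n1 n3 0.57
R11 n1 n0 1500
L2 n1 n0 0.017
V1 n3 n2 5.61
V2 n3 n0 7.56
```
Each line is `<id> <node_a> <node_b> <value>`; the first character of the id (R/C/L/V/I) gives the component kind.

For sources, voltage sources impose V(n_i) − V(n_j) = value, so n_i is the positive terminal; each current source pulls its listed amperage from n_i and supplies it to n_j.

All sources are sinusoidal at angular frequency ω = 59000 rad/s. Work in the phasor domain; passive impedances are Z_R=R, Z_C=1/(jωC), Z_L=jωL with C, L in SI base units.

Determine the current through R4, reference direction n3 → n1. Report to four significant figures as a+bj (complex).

0.5576-0.002964j A

Element admittances at ω=59000 rad/s:
  I1: injects 0.0154 A into n1 (from n3)
  Y(R1) = 0.002257+0.000j S between n2,n3
  Y(R2) = 0.04878+0.000j S between n3,n2
  Y(R3) = 0.0008696+0.000j S between n2,n1
  Y(R4) = 0.1225+0.000j S between n1,n3
  Y(R5) = 0.02890+0.000j S between n0,n3
  Y(R6) = 0.007576+0.000j S between n2,n3
  Y(R7) = 0.1876+0.000j S between n3,n2
  Y(R8) = 0.002347+0.000j S between n3,n2
  Y(L1) = 0.000-0.0002553j S between n0,n3
  Y(R9) = 0.02268+0.000j S between n0,n3
  Y(R10) = 0.1267+0.000j S between n0,n3
  I2: injects 0.0764 A into n2 (from n3)
  I3: injects 0.00178 A into n3 (from n0)
  Y(C1) = 0.000+0.008024j S between n2,n3
  I4: injects 0.57 A into n3 (from n1)
  Y(R11) = 0.0006667+0.000j S between n1,n0
  Y(L2) = 0.000-0.0009970j S between n1,n0
  V1: constraint V(n3)−V(n2) = 5.61
  V2: constraint V(n3)−V(n0) = 7.56
Assemble and solve the 5×5 MNA system:
  V(n1)=3.010+0.02419j  V(n2)=1.950+0.000j  V(n3)=7.560+0.000j
  i(V1)=-1.472-0.04504j  i(V2)=-1.348+0.004915j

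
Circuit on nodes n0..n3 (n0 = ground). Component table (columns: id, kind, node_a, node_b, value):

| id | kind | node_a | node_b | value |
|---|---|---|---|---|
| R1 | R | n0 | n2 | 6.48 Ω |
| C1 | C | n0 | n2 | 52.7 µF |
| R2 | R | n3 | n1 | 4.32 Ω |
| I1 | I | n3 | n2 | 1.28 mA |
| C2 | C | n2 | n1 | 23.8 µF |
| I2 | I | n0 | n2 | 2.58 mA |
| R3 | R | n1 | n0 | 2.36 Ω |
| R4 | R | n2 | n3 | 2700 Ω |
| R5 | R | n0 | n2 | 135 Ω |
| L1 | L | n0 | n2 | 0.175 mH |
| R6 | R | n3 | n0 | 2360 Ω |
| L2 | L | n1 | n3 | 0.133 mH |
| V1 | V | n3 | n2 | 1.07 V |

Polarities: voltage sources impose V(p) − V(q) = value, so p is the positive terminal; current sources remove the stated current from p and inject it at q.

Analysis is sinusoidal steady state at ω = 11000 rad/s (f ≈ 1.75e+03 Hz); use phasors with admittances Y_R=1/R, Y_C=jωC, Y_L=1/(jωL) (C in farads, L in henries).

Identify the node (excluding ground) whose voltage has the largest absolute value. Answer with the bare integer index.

Element admittances at ω=11000 rad/s:
  Y(R1) = 0.1543+0.000j S between n0,n2
  Y(C1) = 0.000+0.5797j S between n0,n2
  Y(R2) = 0.2315+0.000j S between n3,n1
  I1: injects 0.00128 A into n2 (from n3)
  Y(C2) = 0.000+0.2618j S between n2,n1
  I2: injects 0.00258 A into n2 (from n0)
  Y(R3) = 0.4237+0.000j S between n1,n0
  Y(R4) = 0.0003704+0.000j S between n2,n3
  Y(R5) = 0.007407+0.000j S between n0,n2
  Y(L1) = 0.000-0.5195j S between n0,n2
  Y(R6) = 0.0004237+0.000j S between n3,n0
  Y(L2) = 0.000-0.6835j S between n1,n3
  V1: constraint V(n3)−V(n2) = 1.07
Assemble and solve the 4×4 MNA system:
  V(n1)=0.4294-0.06715j  V(n2)=-0.9172+0.5161j  V(n3)=0.1528+0.5161j
  i(V1)=-0.3364-0.3243j

2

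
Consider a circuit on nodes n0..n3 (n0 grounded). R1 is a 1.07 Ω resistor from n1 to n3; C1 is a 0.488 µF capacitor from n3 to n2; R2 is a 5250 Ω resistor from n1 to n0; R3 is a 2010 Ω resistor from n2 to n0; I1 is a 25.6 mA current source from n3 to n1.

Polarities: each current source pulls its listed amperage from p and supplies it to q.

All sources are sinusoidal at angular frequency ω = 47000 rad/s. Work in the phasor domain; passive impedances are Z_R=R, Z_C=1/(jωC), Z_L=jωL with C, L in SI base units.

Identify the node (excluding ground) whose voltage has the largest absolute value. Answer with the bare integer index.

1

MNA unknowns: 3 node voltages V₁..V_3
R1: Y=0.9346+0.000j on G[1,3]
C1: Y=0.000+0.02294j on G[3,2]
R2: Y=0.0001905+0.000j on G[1,0]
R3: Y=0.0004975+0.000j on G[2,0]
I1: z[3]−=0.0256, z[1]+=0.0256
solve → V1=0.01980+0.0001189j, V2=-0.007582-4.553e-05j, V3=-0.007583+0.0001189j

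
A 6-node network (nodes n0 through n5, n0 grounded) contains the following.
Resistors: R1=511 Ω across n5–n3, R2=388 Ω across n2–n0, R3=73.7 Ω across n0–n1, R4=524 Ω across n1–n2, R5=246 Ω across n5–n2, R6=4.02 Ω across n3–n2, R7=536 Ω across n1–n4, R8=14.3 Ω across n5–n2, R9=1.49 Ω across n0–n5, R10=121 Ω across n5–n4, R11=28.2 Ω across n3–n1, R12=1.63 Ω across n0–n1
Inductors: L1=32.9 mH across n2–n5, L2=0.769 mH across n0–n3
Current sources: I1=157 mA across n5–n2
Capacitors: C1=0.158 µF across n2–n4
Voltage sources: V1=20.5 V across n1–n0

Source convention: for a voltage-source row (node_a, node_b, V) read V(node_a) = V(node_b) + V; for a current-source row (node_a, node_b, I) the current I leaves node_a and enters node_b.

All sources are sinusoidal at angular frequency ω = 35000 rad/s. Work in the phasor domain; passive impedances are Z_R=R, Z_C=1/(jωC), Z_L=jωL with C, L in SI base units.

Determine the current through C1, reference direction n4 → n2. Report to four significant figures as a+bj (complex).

0.003235-0.01669j A

MNA unknowns: 5 node voltages V₁..V_5 plus 1 source current (V1)
R1: Y=0.001957+0.000j on G[5,3]
R2: Y=0.002577+0.000j on G[2,0]
L1: Y=0.000-0.0008684j on G[2,5]
R3: Y=0.01357+0.000j on G[0,1]
R4: Y=0.001908+0.000j on G[1,2]
R5: Y=0.004065+0.000j on G[5,2]
R6: Y=0.2488+0.000j on G[3,2]
L2: Y=0.000-0.03715j on G[0,3]
R7: Y=0.001866+0.000j on G[1,4]
I1: z[5]−=0.157, z[2]+=0.157
R8: Y=0.06993+0.000j on G[5,2]
R9: Y=0.6711+0.000j on G[0,5]
R10: Y=0.008264+0.000j on G[5,4]
R11: Y=0.03546+0.000j on G[3,1]
R12: Y=0.6135+0.000j on G[0,1]
C1: Y=0.000+0.005530j on G[2,4]
V1: row V1−V0=20.5, i_V1 at 1,0
solve → V1=20.50+0.000j, V2=6.910+2.445j, V3=8.137+3.183j, V4=3.893+1.860j, V5=0.5353+0.2608j
aux → i_V1=-13.35+0.1210j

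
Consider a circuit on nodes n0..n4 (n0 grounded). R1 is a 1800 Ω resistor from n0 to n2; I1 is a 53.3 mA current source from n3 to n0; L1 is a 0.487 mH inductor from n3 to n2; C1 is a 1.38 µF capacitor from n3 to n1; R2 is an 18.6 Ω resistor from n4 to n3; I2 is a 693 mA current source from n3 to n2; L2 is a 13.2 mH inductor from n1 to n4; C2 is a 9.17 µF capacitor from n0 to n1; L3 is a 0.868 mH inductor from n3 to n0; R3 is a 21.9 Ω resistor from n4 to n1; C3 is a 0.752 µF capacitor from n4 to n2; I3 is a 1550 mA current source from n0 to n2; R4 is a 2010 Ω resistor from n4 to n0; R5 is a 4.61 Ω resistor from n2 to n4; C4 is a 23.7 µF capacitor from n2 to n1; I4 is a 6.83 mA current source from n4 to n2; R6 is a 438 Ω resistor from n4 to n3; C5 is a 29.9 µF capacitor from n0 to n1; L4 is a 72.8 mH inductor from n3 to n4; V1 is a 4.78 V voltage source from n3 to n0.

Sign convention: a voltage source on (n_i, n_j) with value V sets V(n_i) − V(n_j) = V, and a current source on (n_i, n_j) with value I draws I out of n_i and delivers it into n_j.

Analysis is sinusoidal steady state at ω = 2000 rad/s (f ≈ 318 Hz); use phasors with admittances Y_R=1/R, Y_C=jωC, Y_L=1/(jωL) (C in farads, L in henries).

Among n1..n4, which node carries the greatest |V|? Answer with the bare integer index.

MNA unknowns: 4 node voltages V₁..V_4 plus 1 source current (V1)
R1: Y=0.0005556+0.000j on G[0,2]
I1: z[3]−=0.0533, z[0]+=0.0533
L1: Y=0.000-1.027j on G[3,2]
C1: Y=0.000+0.002760j on G[3,1]
R2: Y=0.05376+0.000j on G[4,3]
I2: z[3]−=0.693, z[2]+=0.693
L2: Y=0.000-0.03788j on G[1,4]
C2: Y=0.000+0.01834j on G[0,1]
L3: Y=0.000-0.5760j on G[3,0]
R3: Y=0.04566+0.000j on G[4,1]
C3: Y=0.000+0.001504j on G[4,2]
I3: z[0]−=1.55, z[2]+=1.55
R4: Y=0.0004975+0.000j on G[4,0]
R5: Y=0.2169+0.000j on G[2,4]
C4: Y=0.000+0.04740j on G[2,1]
I4: z[4]−=0.00683, z[2]+=0.00683
R6: Y=0.002283+0.000j on G[4,3]
C5: Y=0.000+0.05980j on G[0,1]
L4: Y=0.000-0.006868j on G[3,4]
V1: row V3−V0=4.78, i_V1 at 3,0
solve → V1=2.132-0.6139j, V2=5.029+2.150j, V3=4.780+0.000j, V4=4.240+1.616j
aux → i_V1=1.444+2.585j

2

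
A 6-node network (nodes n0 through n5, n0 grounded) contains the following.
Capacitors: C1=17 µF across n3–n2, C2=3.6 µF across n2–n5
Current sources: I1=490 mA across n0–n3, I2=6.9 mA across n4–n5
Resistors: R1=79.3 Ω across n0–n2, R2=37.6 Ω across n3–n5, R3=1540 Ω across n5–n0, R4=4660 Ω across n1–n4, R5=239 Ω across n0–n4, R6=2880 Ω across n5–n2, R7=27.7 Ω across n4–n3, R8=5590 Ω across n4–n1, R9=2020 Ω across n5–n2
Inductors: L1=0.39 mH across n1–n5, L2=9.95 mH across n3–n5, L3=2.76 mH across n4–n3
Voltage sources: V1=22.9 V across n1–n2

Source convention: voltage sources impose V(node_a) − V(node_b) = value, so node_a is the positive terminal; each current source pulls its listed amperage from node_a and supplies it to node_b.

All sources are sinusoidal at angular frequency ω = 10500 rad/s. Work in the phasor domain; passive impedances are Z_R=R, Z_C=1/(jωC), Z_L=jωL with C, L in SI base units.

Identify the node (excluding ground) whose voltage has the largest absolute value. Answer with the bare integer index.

Apply KCL at each of the 5 non-ground nodes and solve the resulting linear system.
Node n1: branches {L1, R4, R8, V1} → V_1 = 50.68+1.912j
Node n2: branches {C1, R1, R6, C2, R9, V1} → V_2 = 27.78+1.912j
Node n3: branches {C1, I1, L2, R2, L3, R7} → V_3 = 26.84-4.432j
Node n4: branches {I2, R4, R5, L3, R7, R8} → V_4 = 25.02-5.463j
Node n5: branches {I2, L1, L2, R2, R3, R6, C2, R9} → V_5 = 53.92-1.935j
Source currents: i(V1)=-0.9496-0.7937j

5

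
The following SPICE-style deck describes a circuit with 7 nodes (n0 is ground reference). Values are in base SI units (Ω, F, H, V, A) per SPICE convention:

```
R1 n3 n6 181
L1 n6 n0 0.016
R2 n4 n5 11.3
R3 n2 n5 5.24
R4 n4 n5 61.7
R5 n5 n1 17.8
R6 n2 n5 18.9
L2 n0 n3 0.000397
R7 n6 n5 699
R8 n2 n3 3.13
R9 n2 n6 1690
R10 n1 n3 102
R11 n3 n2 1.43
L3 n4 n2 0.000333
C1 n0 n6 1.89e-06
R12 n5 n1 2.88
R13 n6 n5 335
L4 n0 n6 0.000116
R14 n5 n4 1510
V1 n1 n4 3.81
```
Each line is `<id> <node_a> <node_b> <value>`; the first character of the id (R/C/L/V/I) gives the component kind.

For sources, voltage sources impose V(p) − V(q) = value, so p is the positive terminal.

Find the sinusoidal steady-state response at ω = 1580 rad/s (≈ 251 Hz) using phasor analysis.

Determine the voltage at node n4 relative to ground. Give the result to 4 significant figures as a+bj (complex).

Element admittances at ω=1580 rad/s:
  Y(R1) = 0.005525+0.000j S between n3,n6
  Y(L1) = 0.000-0.03956j S between n6,n0
  Y(R2) = 0.08850+0.000j S between n4,n5
  Y(R3) = 0.1908+0.000j S between n2,n5
  Y(R4) = 0.01621+0.000j S between n4,n5
  Y(R5) = 0.05618+0.000j S between n5,n1
  Y(R6) = 0.05291+0.000j S between n2,n5
  Y(L2) = 0.000-1.594j S between n0,n3
  Y(R7) = 0.001431+0.000j S between n6,n5
  Y(R8) = 0.3195+0.000j S between n2,n3
  Y(R9) = 0.0005917+0.000j S between n2,n6
  Y(R10) = 0.009804+0.000j S between n1,n3
  Y(R11) = 0.6993+0.000j S between n3,n2
  Y(L3) = 0.000-1.901j S between n4,n2
  Y(C1) = 0.000+0.002986j S between n0,n6
  Y(R12) = 0.3472+0.000j S between n5,n1
  Y(R13) = 0.002985+0.000j S between n6,n5
  Y(L4) = 0.000-5.456j S between n0,n6
  Y(R14) = 0.0006623+0.000j S between n5,n4
  V1: constraint V(n1)−V(n4) = 3.81
Assemble and solve the 7×7 MNA system:
  V(n1)=3.739-0.2840j  V(n2)=-0.04505-0.001913j  V(n3)=-0.0005603-0.005432j  V(n4)=-0.07124-0.2840j  V(n5)=1.968-0.1915j  V(n6)=0.0001626+0.001576j
  i(V1)=-0.7509+0.04004j

-0.07124-0.2840j V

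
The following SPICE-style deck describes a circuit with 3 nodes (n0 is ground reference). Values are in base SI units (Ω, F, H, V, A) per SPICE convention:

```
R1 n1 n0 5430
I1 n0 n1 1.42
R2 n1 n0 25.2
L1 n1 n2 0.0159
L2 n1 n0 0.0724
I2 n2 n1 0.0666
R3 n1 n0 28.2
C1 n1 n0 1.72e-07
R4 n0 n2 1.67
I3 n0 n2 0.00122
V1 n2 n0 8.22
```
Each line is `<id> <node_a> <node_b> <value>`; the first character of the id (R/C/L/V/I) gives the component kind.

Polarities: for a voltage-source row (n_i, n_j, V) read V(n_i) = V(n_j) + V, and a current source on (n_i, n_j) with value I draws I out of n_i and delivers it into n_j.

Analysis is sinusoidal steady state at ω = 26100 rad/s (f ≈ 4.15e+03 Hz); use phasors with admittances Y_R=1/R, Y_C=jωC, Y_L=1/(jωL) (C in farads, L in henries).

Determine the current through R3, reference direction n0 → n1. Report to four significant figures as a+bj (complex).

Element admittances at ω=26100 rad/s:
  Y(R1) = 0.0001842+0.000j S between n1,n0
  I1: injects 1.42 A into n1 (from n0)
  Y(R2) = 0.03968+0.000j S between n1,n0
  Y(L1) = 0.000-0.002410j S between n1,n2
  Y(L2) = 0.000-0.0005292j S between n1,n0
  I2: injects 0.0666 A into n1 (from n2)
  Y(R3) = 0.03546+0.000j S between n1,n0
  Y(C1) = 0.000+0.004489j S between n1,n0
  Y(R4) = 0.5988+0.000j S between n0,n2
  I3: injects 0.00122 A into n2 (from n0)
  V1: constraint V(n2)−V(n0) = 8.22
Assemble and solve the 3×3 MNA system:
  V(n1)=19.72-0.6688j  V(n2)=8.220+0.000j
  i(V1)=-4.989-0.02771j

-0.6993+0.02372j A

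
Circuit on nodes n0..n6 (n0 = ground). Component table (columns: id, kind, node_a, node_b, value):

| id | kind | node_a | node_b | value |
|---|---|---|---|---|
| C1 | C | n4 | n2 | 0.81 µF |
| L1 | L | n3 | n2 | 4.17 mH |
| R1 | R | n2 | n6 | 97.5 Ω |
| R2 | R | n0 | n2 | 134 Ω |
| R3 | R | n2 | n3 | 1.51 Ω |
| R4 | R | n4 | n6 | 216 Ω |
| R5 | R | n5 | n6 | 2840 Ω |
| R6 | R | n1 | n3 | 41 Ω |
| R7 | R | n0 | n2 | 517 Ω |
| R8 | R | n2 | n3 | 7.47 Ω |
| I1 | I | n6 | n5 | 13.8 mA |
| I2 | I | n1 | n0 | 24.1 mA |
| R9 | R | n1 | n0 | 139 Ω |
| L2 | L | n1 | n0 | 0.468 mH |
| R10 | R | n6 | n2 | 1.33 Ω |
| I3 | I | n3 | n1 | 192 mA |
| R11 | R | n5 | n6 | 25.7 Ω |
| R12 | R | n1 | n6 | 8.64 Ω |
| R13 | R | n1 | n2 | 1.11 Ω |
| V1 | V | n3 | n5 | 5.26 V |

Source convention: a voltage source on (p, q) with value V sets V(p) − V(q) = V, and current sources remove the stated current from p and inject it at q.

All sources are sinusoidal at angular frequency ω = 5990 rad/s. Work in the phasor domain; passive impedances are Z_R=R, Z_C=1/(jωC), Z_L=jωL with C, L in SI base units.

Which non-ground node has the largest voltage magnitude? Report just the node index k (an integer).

Apply KCL at each of the 6 non-ground nodes and solve the resulting linear system.
Node n1: branches {R6, I2, R9, L2, I3, R12, R13} → V_1 = -0.002928-0.06323j
Node n2: branches {C1, L1, R1, R2, R3, R7, R8, R10, R13} → V_2 = -0.1623-0.06275j
Node n3: branches {L1, R3, R6, R8, I3, V1} → V_3 = -0.1348-0.06146j
Node n4: branches {C1, R4} → V_4 = -0.2661+0.04657j
Node n5: branches {R5, I1, R11, V1} → V_5 = -5.395-0.06146j
Node n6: branches {R1, R4, R5, I1, R10, R11, R12} → V_6 = -0.3806-0.06221j
Source currents: i(V1)=-0.2107+2.922e-05j

5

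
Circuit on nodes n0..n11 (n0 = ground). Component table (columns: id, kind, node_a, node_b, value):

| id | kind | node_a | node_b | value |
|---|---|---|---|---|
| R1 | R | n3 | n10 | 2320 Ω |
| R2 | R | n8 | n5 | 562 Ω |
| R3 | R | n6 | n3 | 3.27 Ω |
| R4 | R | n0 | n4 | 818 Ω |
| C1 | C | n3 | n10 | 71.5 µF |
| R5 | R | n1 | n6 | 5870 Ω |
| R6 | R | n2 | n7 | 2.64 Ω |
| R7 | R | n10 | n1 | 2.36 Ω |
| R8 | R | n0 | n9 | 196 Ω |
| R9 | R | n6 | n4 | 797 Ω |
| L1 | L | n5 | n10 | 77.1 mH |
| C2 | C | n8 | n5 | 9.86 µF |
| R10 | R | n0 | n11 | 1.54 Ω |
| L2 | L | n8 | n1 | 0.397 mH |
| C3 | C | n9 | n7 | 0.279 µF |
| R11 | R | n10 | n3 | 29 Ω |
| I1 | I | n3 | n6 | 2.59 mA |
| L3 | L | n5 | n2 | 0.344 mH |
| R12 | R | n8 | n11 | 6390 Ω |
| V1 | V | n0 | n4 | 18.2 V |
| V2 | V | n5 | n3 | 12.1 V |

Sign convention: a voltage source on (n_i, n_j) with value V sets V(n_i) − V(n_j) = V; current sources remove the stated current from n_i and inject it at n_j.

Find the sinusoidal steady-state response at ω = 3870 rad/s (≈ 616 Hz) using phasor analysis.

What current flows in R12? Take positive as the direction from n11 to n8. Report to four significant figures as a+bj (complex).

MNA unknowns: 11 node voltages V₁..V_11 plus 2 source currents (V1, V2)
R1: Y=0.0004310+0.000j on G[3,10]
R2: Y=0.001779+0.000j on G[8,5]
R3: Y=0.3058+0.000j on G[6,3]
R4: Y=0.001222+0.000j on G[0,4]
C1: Y=0.000+0.2767j on G[3,10]
R5: Y=0.0001704+0.000j on G[1,6]
R6: Y=0.3788+0.000j on G[2,7]
R7: Y=0.4237+0.000j on G[10,1]
R8: Y=0.005102+0.000j on G[0,9]
R9: Y=0.001255+0.000j on G[6,4]
L1: Y=0.000-0.003351j on G[5,10]
C2: Y=0.000+0.03816j on G[8,5]
R10: Y=0.6494+0.000j on G[0,11]
L2: Y=0.000-0.6509j on G[8,1]
C3: Y=0.000+0.001080j on G[9,7]
R11: Y=0.03448+0.000j on G[10,3]
I1: z[3]−=0.00259, z[6]+=0.00259
L3: Y=0.000-0.7512j on G[5,2]
R12: Y=0.0001565+0.000j on G[8,11]
V1: row V0−V4=18.2, i_V1 at 0,4
V2: row V5−V3=12.1, i_V2 at 5,3
solve → V1=-13.16+2.519j, V2=-2.624+1.566j, V3=-14.72+1.563j, V4=-18.20+0.000j, V5=-2.621+1.563j, V6=-14.73+1.557j, V7=-2.619+1.572j, V8=-13.82+2.614j, V9=-0.4306-0.4630j, V10=-13.31+1.516j, V11=-0.003329+0.0006299j
aux → i_V1=-0.02661-0.001953j, i_V2=-0.05801-0.3871j

0.002162-0.0004090j A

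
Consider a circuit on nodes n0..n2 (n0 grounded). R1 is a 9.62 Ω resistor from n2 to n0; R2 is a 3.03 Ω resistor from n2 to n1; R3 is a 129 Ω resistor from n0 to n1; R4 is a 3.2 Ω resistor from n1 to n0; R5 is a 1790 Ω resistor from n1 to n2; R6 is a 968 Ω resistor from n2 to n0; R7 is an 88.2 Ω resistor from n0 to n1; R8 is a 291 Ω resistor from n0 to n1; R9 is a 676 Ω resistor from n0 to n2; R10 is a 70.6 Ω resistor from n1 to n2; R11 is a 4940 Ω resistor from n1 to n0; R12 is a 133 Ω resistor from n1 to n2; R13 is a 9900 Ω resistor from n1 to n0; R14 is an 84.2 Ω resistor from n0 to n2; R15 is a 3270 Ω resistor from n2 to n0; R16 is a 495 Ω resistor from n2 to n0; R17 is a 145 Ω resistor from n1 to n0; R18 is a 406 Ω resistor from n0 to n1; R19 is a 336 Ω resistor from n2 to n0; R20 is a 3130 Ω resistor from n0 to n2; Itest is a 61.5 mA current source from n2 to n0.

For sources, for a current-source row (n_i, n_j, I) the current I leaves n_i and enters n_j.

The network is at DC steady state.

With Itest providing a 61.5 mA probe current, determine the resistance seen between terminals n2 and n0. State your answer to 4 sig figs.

R_eq = 3.354 Ω

Apply KCL at each of the 2 non-ground nodes and solve the resulting linear system.
Node n1: branches {R2, R3, R4, R5, R7, R8, R10, R11, R12, R13, R17, R18} → V_1 = -0.1042
Node n2: branches {R1, R2, R5, R6, R9, R10, R12, R14, R15, R16, R19, R20, Itest} → V_2 = -0.2063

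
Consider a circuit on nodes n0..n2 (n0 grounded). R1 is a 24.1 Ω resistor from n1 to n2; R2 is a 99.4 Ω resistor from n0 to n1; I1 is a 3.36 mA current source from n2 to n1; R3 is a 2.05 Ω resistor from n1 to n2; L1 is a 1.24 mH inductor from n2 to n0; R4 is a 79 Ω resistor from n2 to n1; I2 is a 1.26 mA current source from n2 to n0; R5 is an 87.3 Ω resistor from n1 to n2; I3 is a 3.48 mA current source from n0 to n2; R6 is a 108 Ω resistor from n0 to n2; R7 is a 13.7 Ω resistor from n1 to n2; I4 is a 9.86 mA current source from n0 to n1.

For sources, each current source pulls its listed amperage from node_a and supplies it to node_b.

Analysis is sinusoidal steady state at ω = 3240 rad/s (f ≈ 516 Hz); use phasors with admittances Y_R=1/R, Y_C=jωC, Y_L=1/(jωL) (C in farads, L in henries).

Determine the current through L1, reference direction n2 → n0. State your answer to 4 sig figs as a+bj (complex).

Element admittances at ω=3240 rad/s:
  Y(R1) = 0.04149+0.000j S between n1,n2
  Y(R2) = 0.01006+0.000j S between n0,n1
  I1: injects 0.00336 A into n1 (from n2)
  Y(R3) = 0.4878+0.000j S between n1,n2
  Y(L1) = 0.000-0.2489j S between n2,n0
  Y(R4) = 0.01266+0.000j S between n2,n1
  I2: injects 0.00126 A into n0 (from n2)
  Y(R5) = 0.01145+0.000j S between n1,n2
  I3: injects 0.00348 A into n2 (from n0)
  Y(R6) = 0.009259+0.000j S between n0,n2
  Y(R7) = 0.07299+0.000j S between n1,n2
  I4: injects 0.00986 A into n1 (from n0)
Assemble and solve the 2×2 MNA system:
  V(n1)=0.02436+0.04666j  V(n2)=0.003650+0.04741j

0.01180-0.0009084j A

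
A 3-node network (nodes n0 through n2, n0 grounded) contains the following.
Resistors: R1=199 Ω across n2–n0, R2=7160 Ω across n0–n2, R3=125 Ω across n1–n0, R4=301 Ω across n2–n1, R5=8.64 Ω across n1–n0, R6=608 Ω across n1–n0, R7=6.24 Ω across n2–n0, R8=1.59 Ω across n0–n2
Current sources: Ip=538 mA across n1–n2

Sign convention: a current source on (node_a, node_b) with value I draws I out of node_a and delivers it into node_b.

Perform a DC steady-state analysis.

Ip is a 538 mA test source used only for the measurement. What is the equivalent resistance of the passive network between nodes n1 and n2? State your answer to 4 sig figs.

R_eq = 8.959 Ω

Element admittances at DC:
  Y(R1) = 0.005025 S between n2,n0
  Y(R2) = 0.0001397 S between n0,n2
  Y(R3) = 0.008000 S between n1,n0
  Y(R4) = 0.003322 S between n2,n1
  Y(R5) = 0.1157 S between n1,n0
  Y(R6) = 0.001645 S between n1,n0
  Y(R7) = 0.1603 S between n2,n0
  Y(R8) = 0.6289 S between n0,n2
  Ip: injects 0.538 A into n2 (from n1)
Assemble and solve the 2×2 MNA system:
  V(n1)=-4.163  V(n2)=0.6571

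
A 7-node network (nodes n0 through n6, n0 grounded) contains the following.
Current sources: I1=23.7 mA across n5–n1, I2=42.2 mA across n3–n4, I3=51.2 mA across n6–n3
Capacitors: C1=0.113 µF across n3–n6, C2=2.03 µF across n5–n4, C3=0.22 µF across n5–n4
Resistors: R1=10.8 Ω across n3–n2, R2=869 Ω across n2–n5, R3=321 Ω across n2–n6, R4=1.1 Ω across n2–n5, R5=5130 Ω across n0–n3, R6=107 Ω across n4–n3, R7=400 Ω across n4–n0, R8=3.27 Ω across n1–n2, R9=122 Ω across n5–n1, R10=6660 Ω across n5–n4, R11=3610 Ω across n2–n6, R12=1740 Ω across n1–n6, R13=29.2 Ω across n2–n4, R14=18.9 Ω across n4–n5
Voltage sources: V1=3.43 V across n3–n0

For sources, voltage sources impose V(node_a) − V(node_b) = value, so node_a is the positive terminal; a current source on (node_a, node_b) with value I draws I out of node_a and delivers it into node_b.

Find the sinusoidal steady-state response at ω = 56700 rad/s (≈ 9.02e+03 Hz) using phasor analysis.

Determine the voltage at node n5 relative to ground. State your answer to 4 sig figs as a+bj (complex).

MNA unknowns: 6 node voltages V₁..V_6 plus 1 source current (V1)
I1: z[5]−=0.0237, z[1]+=0.0237
C1: Y=0.000+0.006407j on G[3,6]
R1: Y=0.09259+0.000j on G[3,2]
C2: Y=0.000+0.1151j on G[5,4]
R2: Y=0.001151+0.000j on G[2,5]
R3: Y=0.003115+0.000j on G[2,6]
R4: Y=0.9091+0.000j on G[2,5]
R5: Y=0.0001949+0.000j on G[0,3]
R6: Y=0.009346+0.000j on G[4,3]
R7: Y=0.002500+0.000j on G[4,0]
R8: Y=0.3058+0.000j on G[1,2]
R9: Y=0.008197+0.000j on G[5,1]
R10: Y=0.0001502+0.000j on G[5,4]
R11: Y=0.0002770+0.000j on G[2,6]
I2: z[3]−=0.0422, z[4]+=0.0422
R12: Y=0.0005747+0.000j on G[1,6]
R13: Y=0.03425+0.000j on G[2,4]
C3: Y=0.000+0.01247j on G[5,4]
I3: z[6]−=0.0512, z[3]+=0.0512
R14: Y=0.05291+0.000j on G[4,5]
V1: row V3−V0=3.43, i_V1 at 3,0
solve → V1=3.672+0.2383j, V2=3.603+0.2281j, V3=3.430+0.000j, V4=3.711+0.06861j, V5=3.606+0.2333j, V6=0.006735+5.759j
aux → i_V1=-0.009947-0.0001715j

3.606+0.2333j V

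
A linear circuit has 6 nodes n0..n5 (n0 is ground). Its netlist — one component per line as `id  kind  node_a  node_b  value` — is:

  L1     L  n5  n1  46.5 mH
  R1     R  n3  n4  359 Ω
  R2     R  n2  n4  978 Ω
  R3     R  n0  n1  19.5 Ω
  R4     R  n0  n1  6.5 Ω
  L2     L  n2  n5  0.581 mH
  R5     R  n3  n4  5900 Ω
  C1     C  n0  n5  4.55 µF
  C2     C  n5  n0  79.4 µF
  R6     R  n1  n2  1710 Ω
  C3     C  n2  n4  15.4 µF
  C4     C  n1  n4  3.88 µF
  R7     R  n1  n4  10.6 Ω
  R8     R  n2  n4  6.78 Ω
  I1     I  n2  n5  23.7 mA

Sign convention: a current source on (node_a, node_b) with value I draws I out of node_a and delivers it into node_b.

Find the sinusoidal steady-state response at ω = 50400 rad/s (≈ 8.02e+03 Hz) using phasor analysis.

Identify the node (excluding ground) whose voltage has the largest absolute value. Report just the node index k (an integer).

2

Apply KCL at each of the 5 non-ground nodes and solve the resulting linear system.
Node n1: branches {L1, R3, R4, R6, C4, R7} → V_1 = -0.1309-0.03972j
Node n2: branches {R2, L2, R6, C3, R8, I1} → V_2 = -0.2350+0.08655j
Node n3: branches {R1, R5} → V_3 = -0.2185+0.05517j
Node n4: branches {R1, R2, R5, C3, C4, R7, R8} → V_4 = -0.2185+0.05517j
Node n5: branches {L1, L2, C1, C2, I1} → V_5 = 0.001926-0.006348j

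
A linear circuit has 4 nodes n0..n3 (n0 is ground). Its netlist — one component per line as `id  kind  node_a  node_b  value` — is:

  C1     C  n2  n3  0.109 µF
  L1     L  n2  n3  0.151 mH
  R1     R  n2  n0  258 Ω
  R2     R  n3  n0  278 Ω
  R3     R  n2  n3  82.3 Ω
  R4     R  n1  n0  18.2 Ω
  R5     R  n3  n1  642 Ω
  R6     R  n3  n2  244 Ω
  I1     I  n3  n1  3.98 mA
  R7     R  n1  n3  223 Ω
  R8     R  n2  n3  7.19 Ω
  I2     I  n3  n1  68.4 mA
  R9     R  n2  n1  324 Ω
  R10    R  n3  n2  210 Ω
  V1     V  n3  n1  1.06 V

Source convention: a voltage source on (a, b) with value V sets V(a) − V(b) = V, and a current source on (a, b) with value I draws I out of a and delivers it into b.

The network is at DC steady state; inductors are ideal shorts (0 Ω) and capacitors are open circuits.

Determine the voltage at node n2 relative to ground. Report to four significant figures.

0.9331 V

MNA unknowns: 3 node voltages V₁..V_3 plus 2 source currents (L1, V1)
C1: Y=0.000 on G[2,3]
L1: row V2−V3=0, i_L1 at 2,3
R1: Y=0.003876 on G[2,0]
R2: Y=0.003597 on G[3,0]
R3: Y=0.01215 on G[2,3]
R4: Y=0.05495 on G[1,0]
R5: Y=0.001558 on G[3,1]
R6: Y=0.004098 on G[3,2]
I1: z[3]−=0.00398, z[1]+=0.00398
R7: Y=0.004484 on G[1,3]
R8: Y=0.1391 on G[2,3]
I2: z[3]−=0.0684, z[1]+=0.0684
R9: Y=0.003086 on G[2,1]
R10: Y=0.004762 on G[3,2]
V1: row V3−V1=1.06, i_V1 at 3,1
solve → V1=-0.1269, V2=0.9331, V3=0.9331
aux → i_L1=-0.006888, i_V1=-0.08903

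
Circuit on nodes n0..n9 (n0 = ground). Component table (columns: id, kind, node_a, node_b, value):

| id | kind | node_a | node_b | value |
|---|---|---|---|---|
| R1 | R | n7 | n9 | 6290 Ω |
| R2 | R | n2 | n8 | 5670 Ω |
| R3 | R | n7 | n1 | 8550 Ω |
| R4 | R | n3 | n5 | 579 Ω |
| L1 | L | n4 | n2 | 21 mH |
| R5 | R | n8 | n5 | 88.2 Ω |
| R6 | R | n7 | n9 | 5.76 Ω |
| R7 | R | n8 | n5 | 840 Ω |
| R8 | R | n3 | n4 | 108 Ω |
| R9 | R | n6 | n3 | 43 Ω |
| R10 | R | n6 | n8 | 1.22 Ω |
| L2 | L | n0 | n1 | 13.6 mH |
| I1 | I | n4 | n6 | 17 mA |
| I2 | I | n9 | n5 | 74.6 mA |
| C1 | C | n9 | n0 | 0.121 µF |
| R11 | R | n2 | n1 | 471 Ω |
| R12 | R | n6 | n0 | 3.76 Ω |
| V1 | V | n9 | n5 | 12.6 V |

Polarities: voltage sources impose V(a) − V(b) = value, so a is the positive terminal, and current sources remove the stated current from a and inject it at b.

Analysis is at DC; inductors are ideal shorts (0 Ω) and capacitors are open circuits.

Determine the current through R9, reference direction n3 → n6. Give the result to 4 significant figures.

-0.01207 A

Element admittances at DC:
  Y(R1) = 0.0001590 S between n7,n9
  Y(R2) = 0.0001764 S between n2,n8
  Y(R3) = 0.0001170 S between n7,n1
  Y(R4) = 0.001727 S between n3,n5
  L1: short n4↔n2 (DC inductor)
  Y(R5) = 0.01134 S between n8,n5
  Y(R6) = 0.1736 S between n7,n9
  Y(R7) = 0.001190 S between n8,n5
  Y(R8) = 0.009259 S between n3,n4
  Y(R9) = 0.02326 S between n6,n3
  Y(R10) = 0.8197 S between n6,n8
  L2: short n0↔n1 (DC inductor)
  I1: injects 0.017 A into n6 (from n4)
  I2: injects 0.0746 A into n5 (from n9)
  Y(C1) = 0.000 S between n9,n0
  Y(R11) = 0.002123 S between n2,n1
  Y(R12) = 0.2660 S between n6,n0
  V1: constraint V(n9)−V(n5) = 12.6
Assemble and solve the 12×12 MNA system:
  V(n1)=0.000  V(n2)=-1.879  V(n3)=-0.5095  V(n4)=-1.879  V(n5)=-0.1579  V(n6)=0.009531  V(n7)=12.43  V(n8)=0.006610  V(n9)=12.44
  i(L1)=-0.004322  i(L2)=0.002535  i(V1)=-0.07605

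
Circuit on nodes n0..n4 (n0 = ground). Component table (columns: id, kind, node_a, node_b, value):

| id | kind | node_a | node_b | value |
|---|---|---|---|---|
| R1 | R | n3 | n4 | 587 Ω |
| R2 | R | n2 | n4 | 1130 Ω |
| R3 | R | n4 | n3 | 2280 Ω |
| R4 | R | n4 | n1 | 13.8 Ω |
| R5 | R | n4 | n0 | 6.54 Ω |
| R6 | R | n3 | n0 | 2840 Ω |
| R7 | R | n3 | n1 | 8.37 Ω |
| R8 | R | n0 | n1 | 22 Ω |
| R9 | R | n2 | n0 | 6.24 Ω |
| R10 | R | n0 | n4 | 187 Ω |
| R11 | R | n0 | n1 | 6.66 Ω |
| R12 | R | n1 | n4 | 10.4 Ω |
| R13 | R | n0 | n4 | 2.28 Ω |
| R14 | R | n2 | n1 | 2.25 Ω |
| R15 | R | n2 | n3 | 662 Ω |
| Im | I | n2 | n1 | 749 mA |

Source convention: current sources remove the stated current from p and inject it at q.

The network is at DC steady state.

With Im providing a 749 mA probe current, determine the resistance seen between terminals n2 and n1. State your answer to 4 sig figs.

Element admittances at DC:
  Y(R1) = 0.001704 S between n3,n4
  Y(R2) = 0.0008850 S between n2,n4
  Y(R3) = 0.0004386 S between n4,n3
  Y(R4) = 0.07246 S between n4,n1
  Y(R5) = 0.1529 S between n4,n0
  Y(R6) = 0.0003521 S between n3,n0
  Y(R7) = 0.1195 S between n3,n1
  Y(R8) = 0.04545 S between n0,n1
  Y(R9) = 0.1603 S between n2,n0
  Y(R10) = 0.005348 S between n0,n4
  Y(R11) = 0.1502 S between n0,n1
  Y(R12) = 0.09615 S between n1,n4
  Y(R13) = 0.4386 S between n0,n4
  Y(R14) = 0.4444 S between n2,n1
  Y(R15) = 0.001511 S between n2,n3
  Im: injects 0.749 A into n1 (from n2)
Assemble and solve the 4×4 MNA system:
  V(n1)=0.4445  V(n2)=-0.9072  V(n3)=0.4207  V(n4)=0.09765

R_eq = 1.805 Ω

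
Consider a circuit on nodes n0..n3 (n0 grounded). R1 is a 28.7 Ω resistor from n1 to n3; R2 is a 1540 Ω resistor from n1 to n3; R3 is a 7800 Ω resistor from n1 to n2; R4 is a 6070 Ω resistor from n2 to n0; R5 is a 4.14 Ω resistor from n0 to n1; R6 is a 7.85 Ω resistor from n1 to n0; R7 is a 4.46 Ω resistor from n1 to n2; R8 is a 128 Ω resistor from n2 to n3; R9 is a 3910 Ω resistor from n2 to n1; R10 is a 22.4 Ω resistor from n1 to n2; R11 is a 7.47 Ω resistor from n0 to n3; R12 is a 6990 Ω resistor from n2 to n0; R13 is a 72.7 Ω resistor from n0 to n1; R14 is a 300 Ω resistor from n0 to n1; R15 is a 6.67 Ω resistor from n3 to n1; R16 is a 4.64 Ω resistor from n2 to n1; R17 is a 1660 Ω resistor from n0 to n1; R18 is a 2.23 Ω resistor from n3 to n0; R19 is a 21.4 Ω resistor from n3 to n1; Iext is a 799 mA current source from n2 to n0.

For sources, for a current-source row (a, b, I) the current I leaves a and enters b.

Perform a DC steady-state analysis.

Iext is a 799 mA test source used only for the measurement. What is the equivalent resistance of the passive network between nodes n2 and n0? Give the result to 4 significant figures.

Element admittances at DC:
  Y(R1) = 0.03484 S between n1,n3
  Y(R2) = 0.0006494 S between n1,n3
  Y(R3) = 0.0001282 S between n1,n2
  Y(R4) = 0.0001647 S between n2,n0
  Y(R5) = 0.2415 S between n0,n1
  Y(R6) = 0.1274 S between n1,n0
  Y(R7) = 0.2242 S between n1,n2
  Y(R8) = 0.007812 S between n2,n3
  Y(R9) = 0.0002558 S between n2,n1
  Y(R10) = 0.04464 S between n1,n2
  Y(R11) = 0.1339 S between n0,n3
  Y(R12) = 0.0001431 S between n2,n0
  Y(R13) = 0.01376 S between n0,n1
  Y(R14) = 0.003333 S between n0,n1
  Y(R15) = 0.1499 S between n3,n1
  Y(R16) = 0.2155 S between n2,n1
  Y(R17) = 0.0006024 S between n0,n1
  Y(R18) = 0.4484 S between n3,n0
  Y(R19) = 0.04673 S between n3,n1
  Iext: injects 0.799 A into n0 (from n2)
Assemble and solve the 3×3 MNA system:
  V(n1)=-1.418  V(n2)=-3.023  V(n3)=-0.4291

R_eq = 3.783 Ω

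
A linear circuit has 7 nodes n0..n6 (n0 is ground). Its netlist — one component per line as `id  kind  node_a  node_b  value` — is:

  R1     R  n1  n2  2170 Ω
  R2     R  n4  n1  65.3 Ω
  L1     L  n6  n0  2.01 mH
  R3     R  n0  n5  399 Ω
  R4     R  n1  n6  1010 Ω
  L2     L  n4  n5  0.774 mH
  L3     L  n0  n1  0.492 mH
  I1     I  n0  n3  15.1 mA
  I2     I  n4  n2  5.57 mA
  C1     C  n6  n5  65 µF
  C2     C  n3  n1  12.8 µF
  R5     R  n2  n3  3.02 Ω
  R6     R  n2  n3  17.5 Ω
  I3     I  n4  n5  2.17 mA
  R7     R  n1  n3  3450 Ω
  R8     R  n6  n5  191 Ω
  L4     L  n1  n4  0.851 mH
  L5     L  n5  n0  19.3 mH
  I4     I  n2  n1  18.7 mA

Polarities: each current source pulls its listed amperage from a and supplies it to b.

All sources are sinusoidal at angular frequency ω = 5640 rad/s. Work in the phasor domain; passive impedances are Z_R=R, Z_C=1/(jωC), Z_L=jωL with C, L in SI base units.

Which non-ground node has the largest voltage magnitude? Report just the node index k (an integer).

1

Apply KCL at each of the 6 non-ground nodes and solve the resulting linear system.
Node n1: branches {R1, R2, R4, L3, C2, R7, L4, I4} → V_1 = 0.0003901+0.03845j
Node n2: branches {R1, I2, R5, R6, I4} → V_2 = -0.03310+0.01098j
Node n3: branches {I1, C2, R5, R6, R7} → V_3 = 0.0006759+0.01095j
Node n4: branches {R2, L2, I2, I3, L4} → V_4 = -0.001449+0.005892j
Node n5: branches {R3, L2, C1, I3, R8, L5} → V_5 = -0.0009447+0.009945j
Node n6: branches {L1, R4, C1, R8} → V_6 = -0.001213+0.01309j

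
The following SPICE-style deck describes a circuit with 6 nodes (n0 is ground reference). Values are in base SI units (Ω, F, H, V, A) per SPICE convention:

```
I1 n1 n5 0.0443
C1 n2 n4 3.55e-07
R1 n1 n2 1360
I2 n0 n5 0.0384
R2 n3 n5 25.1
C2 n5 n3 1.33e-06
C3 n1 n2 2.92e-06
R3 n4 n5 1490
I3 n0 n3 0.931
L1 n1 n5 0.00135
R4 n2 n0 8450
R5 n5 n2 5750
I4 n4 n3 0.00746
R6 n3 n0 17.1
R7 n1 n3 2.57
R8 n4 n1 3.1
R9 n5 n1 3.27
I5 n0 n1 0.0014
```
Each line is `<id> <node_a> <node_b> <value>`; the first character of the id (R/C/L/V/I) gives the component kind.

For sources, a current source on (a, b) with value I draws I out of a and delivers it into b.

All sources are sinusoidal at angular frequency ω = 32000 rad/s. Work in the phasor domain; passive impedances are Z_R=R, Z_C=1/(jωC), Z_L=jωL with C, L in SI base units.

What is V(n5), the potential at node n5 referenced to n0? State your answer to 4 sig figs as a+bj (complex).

16.84-0.04126j V

Element admittances at ω=32000 rad/s:
  I1: injects 0.0443 A into n5 (from n1)
  Y(C1) = 0.000+0.01136j S between n2,n4
  Y(R1) = 0.0007353+0.000j S between n1,n2
  I2: injects 0.0384 A into n5 (from n0)
  Y(R2) = 0.03984+0.000j S between n3,n5
  Y(C2) = 0.000+0.04256j S between n5,n3
  Y(C3) = 0.000+0.09344j S between n1,n2
  Y(R3) = 0.0006711+0.000j S between n4,n5
  I3: injects 0.931 A into n3 (from n0)
  Y(L1) = 0.000-0.02315j S between n1,n5
  Y(R4) = 0.0001183+0.000j S between n2,n0
  Y(R5) = 0.0001739+0.000j S between n5,n2
  I4: injects 0.00746 A into n3 (from n4)
  Y(R6) = 0.05848+0.000j S between n3,n0
  Y(R7) = 0.3891+0.000j S between n1,n3
  Y(R8) = 0.3226+0.000j S between n4,n1
  Y(R9) = 0.3058+0.000j S between n5,n1
  I5: injects 0.0014 A into n1 (from n0)
Assemble and solve the 5×5 MNA system:
  V(n1)=16.61-0.02581j  V(n2)=16.61-0.007385j  V(n3)=16.57+1.495e-05j  V(n4)=16.59-0.02512j  V(n5)=16.84-0.04126j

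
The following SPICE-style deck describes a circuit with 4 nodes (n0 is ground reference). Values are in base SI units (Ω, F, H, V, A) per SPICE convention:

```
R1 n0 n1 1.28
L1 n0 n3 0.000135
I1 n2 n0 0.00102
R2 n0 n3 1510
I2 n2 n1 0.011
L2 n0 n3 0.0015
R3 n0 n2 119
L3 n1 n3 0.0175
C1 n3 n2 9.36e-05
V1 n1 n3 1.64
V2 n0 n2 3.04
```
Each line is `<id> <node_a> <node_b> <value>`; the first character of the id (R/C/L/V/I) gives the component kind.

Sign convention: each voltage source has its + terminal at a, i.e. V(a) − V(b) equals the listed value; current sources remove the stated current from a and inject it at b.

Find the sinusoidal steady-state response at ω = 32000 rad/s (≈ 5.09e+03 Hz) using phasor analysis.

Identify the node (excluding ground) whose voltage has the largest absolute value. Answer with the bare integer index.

MNA unknowns: 3 node voltages V₁..V_3 plus 2 source currents (V1, V2)
R1: Y=0.7812+0.000j on G[0,1]
L1: Y=0.000-0.2315j on G[0,3]
I1: z[2]−=0.00102, z[0]+=0.00102
R2: Y=0.0006623+0.000j on G[0,3]
I2: z[2]−=0.011, z[1]+=0.011
L2: Y=0.000-0.02083j on G[0,3]
R3: Y=0.008403+0.000j on G[0,2]
L3: Y=0.000-0.001786j on G[1,3]
C1: Y=0.000+2.995j on G[3,2]
V1: row V1−V3=1.64, i_V1 at 1,3
V2: row V0−V2=3.04, i_V2 at 0,2
solve → V1=-1.552-0.4469j, V2=-3.040+0.000j, V3=-3.192-0.4469j
aux → i_V1=1.224+0.3521j, i_V2=-1.352+0.4560j

3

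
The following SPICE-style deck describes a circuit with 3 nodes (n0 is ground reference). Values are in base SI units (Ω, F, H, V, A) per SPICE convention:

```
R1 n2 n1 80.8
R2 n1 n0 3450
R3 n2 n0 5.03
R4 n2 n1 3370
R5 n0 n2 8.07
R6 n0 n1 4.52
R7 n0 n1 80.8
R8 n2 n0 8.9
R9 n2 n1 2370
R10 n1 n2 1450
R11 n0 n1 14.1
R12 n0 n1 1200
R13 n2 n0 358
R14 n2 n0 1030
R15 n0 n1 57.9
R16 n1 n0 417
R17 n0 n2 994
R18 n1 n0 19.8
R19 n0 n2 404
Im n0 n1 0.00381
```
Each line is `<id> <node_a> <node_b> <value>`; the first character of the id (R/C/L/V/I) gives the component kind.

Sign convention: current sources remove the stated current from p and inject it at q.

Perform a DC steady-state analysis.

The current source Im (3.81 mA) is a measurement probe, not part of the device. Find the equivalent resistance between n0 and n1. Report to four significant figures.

R_eq = 2.569 Ω

MNA unknowns: 2 node voltages V₁..V_2
R1: Y=0.01238 on G[2,1]
R2: Y=0.0002899 on G[1,0]
R3: Y=0.1988 on G[2,0]
R4: Y=0.0002967 on G[2,1]
R5: Y=0.1239 on G[0,2]
R6: Y=0.2212 on G[0,1]
R7: Y=0.01238 on G[0,1]
R8: Y=0.1124 on G[2,0]
R9: Y=0.0004219 on G[2,1]
R10: Y=0.0006897 on G[1,2]
R11: Y=0.07092 on G[0,1]
R12: Y=0.0008333 on G[0,1]
R13: Y=0.002793 on G[2,0]
R14: Y=0.0009709 on G[2,0]
R15: Y=0.01727 on G[0,1]
R16: Y=0.002398 on G[1,0]
R17: Y=0.001006 on G[0,2]
R18: Y=0.05051 on G[1,0]
R19: Y=0.002475 on G[0,2]
Im: z[0]−=0.00381, z[1]+=0.00381
solve → V1=0.009789, V2=0.0002958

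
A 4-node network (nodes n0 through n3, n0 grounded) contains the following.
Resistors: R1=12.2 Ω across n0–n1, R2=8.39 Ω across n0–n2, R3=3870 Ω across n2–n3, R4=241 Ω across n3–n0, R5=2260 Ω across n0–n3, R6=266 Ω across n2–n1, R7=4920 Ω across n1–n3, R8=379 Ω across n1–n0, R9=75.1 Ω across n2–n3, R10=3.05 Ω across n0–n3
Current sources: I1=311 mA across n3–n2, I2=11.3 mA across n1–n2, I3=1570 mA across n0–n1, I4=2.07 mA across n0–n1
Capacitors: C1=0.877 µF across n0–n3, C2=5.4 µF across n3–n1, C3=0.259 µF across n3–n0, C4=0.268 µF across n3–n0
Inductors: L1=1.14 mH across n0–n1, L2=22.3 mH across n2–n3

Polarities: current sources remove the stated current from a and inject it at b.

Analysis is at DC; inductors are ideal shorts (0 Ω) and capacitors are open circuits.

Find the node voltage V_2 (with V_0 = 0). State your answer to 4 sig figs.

Element admittances at DC:
  Y(R1) = 0.08197 S between n0,n1
  Y(R2) = 0.1192 S between n0,n2
  I1: injects 0.311 A into n2 (from n3)
  Y(R3) = 0.0002584 S between n2,n3
  Y(C1) = 0.000 S between n0,n3
  Y(R4) = 0.004149 S between n3,n0
  I2: injects 0.0113 A into n2 (from n1)
  Y(C2) = 0.000 S between n3,n1
  I3: injects 1.57 A into n1 (from n0)
  Y(R5) = 0.0004425 S between n0,n3
  Y(R6) = 0.003759 S between n2,n1
  Y(C3) = 0.000 S between n3,n0
  L1: short n0↔n1 (DC inductor)
  Y(R7) = 0.0002033 S between n1,n3
  Y(R8) = 0.002639 S between n1,n0
  L2: short n2↔n3 (DC inductor)
  Y(C4) = 0.000 S between n3,n0
  Y(R9) = 0.01332 S between n2,n3
  Y(R10) = 0.3279 S between n0,n3
  I4: injects 0.00207 A into n1 (from n0)
Assemble and solve the 5×5 MNA system:
  V(n1)=0.000  V(n2)=0.02480  V(n3)=0.02480
  i(L1)=-1.561  i(L2)=0.3193

0.02480 V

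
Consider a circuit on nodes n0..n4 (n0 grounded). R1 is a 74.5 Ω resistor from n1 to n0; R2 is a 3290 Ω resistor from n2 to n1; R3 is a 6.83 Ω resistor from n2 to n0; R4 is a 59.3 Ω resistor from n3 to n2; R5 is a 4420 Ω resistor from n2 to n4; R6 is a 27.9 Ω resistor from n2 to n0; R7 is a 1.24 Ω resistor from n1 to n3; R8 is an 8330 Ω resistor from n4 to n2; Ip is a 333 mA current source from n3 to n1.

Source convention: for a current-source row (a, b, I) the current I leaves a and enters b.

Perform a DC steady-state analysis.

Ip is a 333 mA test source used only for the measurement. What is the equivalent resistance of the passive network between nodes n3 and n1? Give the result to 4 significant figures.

R_eq = 1.229 Ω

Apply KCL at each of the 4 non-ground nodes and solve the resulting linear system.
Node n1: branches {R1, R2, R7, Ip} → V_1 = 0.2166
Node n2: branches {R2, R3, R4, R5, R6, R8} → V_2 = -0.01596
Node n3: branches {R4, R7, Ip} → V_3 = -0.1926
Node n4: branches {R5, R8} → V_4 = -0.01596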